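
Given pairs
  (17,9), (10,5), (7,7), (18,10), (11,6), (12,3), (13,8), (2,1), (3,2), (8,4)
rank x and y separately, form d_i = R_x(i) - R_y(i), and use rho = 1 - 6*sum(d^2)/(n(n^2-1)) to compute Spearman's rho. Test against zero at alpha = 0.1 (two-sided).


Step 1: Rank x and y separately (midranks; no ties here).
rank(x): 17->9, 10->5, 7->3, 18->10, 11->6, 12->7, 13->8, 2->1, 3->2, 8->4
rank(y): 9->9, 5->5, 7->7, 10->10, 6->6, 3->3, 8->8, 1->1, 2->2, 4->4
Step 2: d_i = R_x(i) - R_y(i); compute d_i^2.
  (9-9)^2=0, (5-5)^2=0, (3-7)^2=16, (10-10)^2=0, (6-6)^2=0, (7-3)^2=16, (8-8)^2=0, (1-1)^2=0, (2-2)^2=0, (4-4)^2=0
sum(d^2) = 32.
Step 3: rho = 1 - 6*32 / (10*(10^2 - 1)) = 1 - 192/990 = 0.806061.
Step 4: Under H0, t = rho * sqrt((n-2)/(1-rho^2)) = 3.8522 ~ t(8).
Step 5: Two-sided p-value from the t-distribution with 8 df = 0.004862.
Step 6: alpha = 0.1. reject H0.

rho = 0.8061, p = 0.004862, reject H0 at alpha = 0.1.


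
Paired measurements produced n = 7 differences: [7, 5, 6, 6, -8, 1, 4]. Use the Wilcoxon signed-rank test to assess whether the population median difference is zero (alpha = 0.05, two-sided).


Step 1: Drop any zero differences (none here) and take |d_i|.
|d| = [7, 5, 6, 6, 8, 1, 4]
Step 2: Midrank |d_i| (ties get averaged ranks).
ranks: |7|->6, |5|->3, |6|->4.5, |6|->4.5, |8|->7, |1|->1, |4|->2
Step 3: Attach original signs; sum ranks with positive sign and with negative sign.
W+ = 6 + 3 + 4.5 + 4.5 + 1 + 2 = 21
W- = 7 = 7
(Check: W+ + W- = 28 should equal n(n+1)/2 = 28.)
Step 4: Test statistic W = min(W+, W-) = 7.
Step 5: Ties in |d|, so use the tie-corrected normal approximation.
        E[W] = n(n+1)/4 = 7*8/4 = 14.
        Tie groups: |d|=6 (t=2); sum(t^3 - t) = 6.
        Var[W] = n(n+1)(2n+1)/24 - sum(t^3-t)/48 = 840/24 - 6/48 = 34.875.
        z = (W - E[W]) / sqrt(Var[W]) = (7 - 14) / 5.9055 = -1.1853.
        Two-sided p = 2*Phi(z) = 0.235885.
Step 6: alpha = 0.05. fail to reject H0.

W+ = 21, W- = 7, W = min = 7, p = 0.235885, fail to reject H0.


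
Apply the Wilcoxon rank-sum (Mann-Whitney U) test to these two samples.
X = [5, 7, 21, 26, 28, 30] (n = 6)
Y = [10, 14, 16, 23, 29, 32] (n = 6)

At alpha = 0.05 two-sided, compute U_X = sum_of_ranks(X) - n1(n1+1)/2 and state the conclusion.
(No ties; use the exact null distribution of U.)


Step 1: Combine and sort all 12 observations; assign midranks.
sorted (value, group): (5,X), (7,X), (10,Y), (14,Y), (16,Y), (21,X), (23,Y), (26,X), (28,X), (29,Y), (30,X), (32,Y)
ranks: 5->1, 7->2, 10->3, 14->4, 16->5, 21->6, 23->7, 26->8, 28->9, 29->10, 30->11, 32->12
Step 2: Rank sum for X: R1 = 1 + 2 + 6 + 8 + 9 + 11 = 37.
Step 3: U_X = R1 - n1(n1+1)/2 = 37 - 6*7/2 = 37 - 21 = 16.
       U_Y = n1*n2 - U_X = 36 - 16 = 20.
Step 4: No ties, so the exact null distribution of U (based on enumerating the C(12,6) = 924 equally likely rank assignments) gives the two-sided p-value.
Step 5: p-value = 0.818182; compare to alpha = 0.05. fail to reject H0.

U_X = 16, p = 0.818182, fail to reject H0 at alpha = 0.05.


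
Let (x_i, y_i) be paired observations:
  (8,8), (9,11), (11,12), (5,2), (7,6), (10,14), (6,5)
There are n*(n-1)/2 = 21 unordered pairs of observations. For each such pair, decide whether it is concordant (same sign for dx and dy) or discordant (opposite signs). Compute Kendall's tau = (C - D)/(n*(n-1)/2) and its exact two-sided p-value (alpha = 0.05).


Step 1: Enumerate the 21 unordered pairs (i,j) with i<j and classify each by sign(x_j-x_i) * sign(y_j-y_i).
  (1,2):dx=+1,dy=+3->C; (1,3):dx=+3,dy=+4->C; (1,4):dx=-3,dy=-6->C; (1,5):dx=-1,dy=-2->C
  (1,6):dx=+2,dy=+6->C; (1,7):dx=-2,dy=-3->C; (2,3):dx=+2,dy=+1->C; (2,4):dx=-4,dy=-9->C
  (2,5):dx=-2,dy=-5->C; (2,6):dx=+1,dy=+3->C; (2,7):dx=-3,dy=-6->C; (3,4):dx=-6,dy=-10->C
  (3,5):dx=-4,dy=-6->C; (3,6):dx=-1,dy=+2->D; (3,7):dx=-5,dy=-7->C; (4,5):dx=+2,dy=+4->C
  (4,6):dx=+5,dy=+12->C; (4,7):dx=+1,dy=+3->C; (5,6):dx=+3,dy=+8->C; (5,7):dx=-1,dy=-1->C
  (6,7):dx=-4,dy=-9->C
Step 2: C = 20, D = 1, total pairs = 21.
Step 3: tau = (C - D)/(n(n-1)/2) = (20 - 1)/21 = 0.904762.
Step 4: Exact two-sided p-value (enumerate n! = 5040 permutations of y under H0): p = 0.002778.
Step 5: alpha = 0.05. reject H0.

tau_b = 0.9048 (C=20, D=1), p = 0.002778, reject H0.


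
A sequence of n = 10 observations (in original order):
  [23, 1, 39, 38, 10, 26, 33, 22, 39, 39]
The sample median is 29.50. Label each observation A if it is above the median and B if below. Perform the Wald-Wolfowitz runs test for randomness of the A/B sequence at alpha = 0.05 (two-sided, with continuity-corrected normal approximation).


Step 1: Compute median = 29.50; label A = above, B = below.
Labels in order: BBAABBABAA  (n_A = 5, n_B = 5)
Step 2: Count runs R = 6.
Step 3: Under H0 (random ordering), E[R] = 2*n_A*n_B/(n_A+n_B) + 1 = 2*5*5/10 + 1 = 6.0000.
        Var[R] = 2*n_A*n_B*(2*n_A*n_B - n_A - n_B) / ((n_A+n_B)^2 * (n_A+n_B-1)) = 2000/900 = 2.2222.
        SD[R] = 1.4907.
Step 4: R = E[R], so z = 0 with no continuity correction.
Step 5: Two-sided p-value via normal approximation = 2*(1 - Phi(|z|)) = 1.000000.
Step 6: alpha = 0.05. fail to reject H0.

R = 6, z = 0.0000, p = 1.000000, fail to reject H0.


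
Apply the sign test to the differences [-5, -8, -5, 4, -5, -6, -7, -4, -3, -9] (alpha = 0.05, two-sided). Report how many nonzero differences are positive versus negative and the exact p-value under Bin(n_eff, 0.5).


Step 1: Discard zero differences. Original n = 10; n_eff = number of nonzero differences = 10.
Nonzero differences (with sign): -5, -8, -5, +4, -5, -6, -7, -4, -3, -9
Step 2: Count signs: positive = 1, negative = 9.
Step 3: Under H0: P(positive) = 0.5, so the number of positives S ~ Bin(10, 0.5).
Step 4: Two-sided exact p-value = sum of Bin(10,0.5) probabilities at or below the observed probability = 0.021484.
Step 5: alpha = 0.05. reject H0.

n_eff = 10, pos = 1, neg = 9, p = 0.021484, reject H0.


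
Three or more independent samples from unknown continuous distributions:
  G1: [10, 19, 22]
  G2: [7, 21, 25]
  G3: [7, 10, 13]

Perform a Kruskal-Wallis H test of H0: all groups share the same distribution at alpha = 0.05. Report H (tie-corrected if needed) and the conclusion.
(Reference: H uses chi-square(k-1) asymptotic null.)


Step 1: Combine all N = 9 observations and assign midranks.
sorted (value, group, rank): (7,G2,1.5), (7,G3,1.5), (10,G1,3.5), (10,G3,3.5), (13,G3,5), (19,G1,6), (21,G2,7), (22,G1,8), (25,G2,9)
Step 2: Sum ranks within each group.
R_1 = 17.5 (n_1 = 3)
R_2 = 17.5 (n_2 = 3)
R_3 = 10 (n_3 = 3)
Step 3: H = 12/(N(N+1)) * sum(R_i^2/n_i) - 3(N+1)
     = 12/(9*10) * (17.5^2/3 + 17.5^2/3 + 10^2/3) - 3*10
     = 0.133333 * 237.5 - 30
     = 1.666667.
Step 4: Ties present; correction factor C = 1 - 12/(9^3 - 9) = 0.983333. Corrected H = 1.666667 / 0.983333 = 1.694915.
Step 5: Under H0, H ~ chi^2(2); p-value = 0.428503.
Step 6: alpha = 0.05. fail to reject H0.

H = 1.6949, df = 2, p = 0.428503, fail to reject H0.


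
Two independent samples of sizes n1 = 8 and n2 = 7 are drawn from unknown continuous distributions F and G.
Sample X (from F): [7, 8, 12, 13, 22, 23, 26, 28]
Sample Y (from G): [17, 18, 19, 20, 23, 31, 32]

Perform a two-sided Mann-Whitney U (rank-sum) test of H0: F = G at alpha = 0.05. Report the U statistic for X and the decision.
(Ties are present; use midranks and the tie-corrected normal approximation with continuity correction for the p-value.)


Step 1: Combine and sort all 15 observations; assign midranks.
sorted (value, group): (7,X), (8,X), (12,X), (13,X), (17,Y), (18,Y), (19,Y), (20,Y), (22,X), (23,X), (23,Y), (26,X), (28,X), (31,Y), (32,Y)
ranks: 7->1, 8->2, 12->3, 13->4, 17->5, 18->6, 19->7, 20->8, 22->9, 23->10.5, 23->10.5, 26->12, 28->13, 31->14, 32->15
Step 2: Rank sum for X: R1 = 1 + 2 + 3 + 4 + 9 + 10.5 + 12 + 13 = 54.5.
Step 3: U_X = R1 - n1(n1+1)/2 = 54.5 - 8*9/2 = 54.5 - 36 = 18.5.
       U_Y = n1*n2 - U_X = 56 - 18.5 = 37.5.
Step 4: Ties are present, so use the tie-corrected normal approximation (with continuity correction) for the p-value.
Step 5: p-value = 0.297190; compare to alpha = 0.05. fail to reject H0.

U_X = 18.5, p = 0.297190, fail to reject H0 at alpha = 0.05.


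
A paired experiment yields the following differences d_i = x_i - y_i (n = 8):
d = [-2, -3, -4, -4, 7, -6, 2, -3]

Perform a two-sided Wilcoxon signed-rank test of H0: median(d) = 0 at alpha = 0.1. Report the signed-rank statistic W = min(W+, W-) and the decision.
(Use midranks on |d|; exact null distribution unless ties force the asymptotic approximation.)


Step 1: Drop any zero differences (none here) and take |d_i|.
|d| = [2, 3, 4, 4, 7, 6, 2, 3]
Step 2: Midrank |d_i| (ties get averaged ranks).
ranks: |2|->1.5, |3|->3.5, |4|->5.5, |4|->5.5, |7|->8, |6|->7, |2|->1.5, |3|->3.5
Step 3: Attach original signs; sum ranks with positive sign and with negative sign.
W+ = 8 + 1.5 = 9.5
W- = 1.5 + 3.5 + 5.5 + 5.5 + 7 + 3.5 = 26.5
(Check: W+ + W- = 36 should equal n(n+1)/2 = 36.)
Step 4: Test statistic W = min(W+, W-) = 9.5.
Step 5: Ties in |d|, so use the tie-corrected normal approximation.
        E[W] = n(n+1)/4 = 8*9/4 = 18.
        Tie groups: |d|=2 (t=2), |d|=3 (t=2), |d|=4 (t=2); sum(t^3 - t) = 18.
        Var[W] = n(n+1)(2n+1)/24 - sum(t^3-t)/48 = 1224/24 - 18/48 = 50.625.
        z = (W - E[W]) / sqrt(Var[W]) = (9.5 - 18) / 7.1151 = -1.1946.
        Two-sided p = 2*Phi(z) = 0.232228.
Step 6: alpha = 0.1. fail to reject H0.

W+ = 9.5, W- = 26.5, W = min = 9.5, p = 0.232228, fail to reject H0.


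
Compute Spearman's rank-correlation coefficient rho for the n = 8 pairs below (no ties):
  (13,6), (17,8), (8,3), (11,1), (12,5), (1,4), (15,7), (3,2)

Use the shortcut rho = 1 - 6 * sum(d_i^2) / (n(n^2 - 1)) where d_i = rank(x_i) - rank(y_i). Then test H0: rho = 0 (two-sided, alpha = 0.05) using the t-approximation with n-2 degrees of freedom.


Step 1: Rank x and y separately (midranks; no ties here).
rank(x): 13->6, 17->8, 8->3, 11->4, 12->5, 1->1, 15->7, 3->2
rank(y): 6->6, 8->8, 3->3, 1->1, 5->5, 4->4, 7->7, 2->2
Step 2: d_i = R_x(i) - R_y(i); compute d_i^2.
  (6-6)^2=0, (8-8)^2=0, (3-3)^2=0, (4-1)^2=9, (5-5)^2=0, (1-4)^2=9, (7-7)^2=0, (2-2)^2=0
sum(d^2) = 18.
Step 3: rho = 1 - 6*18 / (8*(8^2 - 1)) = 1 - 108/504 = 0.785714.
Step 4: Under H0, t = rho * sqrt((n-2)/(1-rho^2)) = 3.1113 ~ t(6).
Step 5: Two-sided p-value from the t-distribution with 6 df = 0.020815.
Step 6: alpha = 0.05. reject H0.

rho = 0.7857, p = 0.020815, reject H0 at alpha = 0.05.


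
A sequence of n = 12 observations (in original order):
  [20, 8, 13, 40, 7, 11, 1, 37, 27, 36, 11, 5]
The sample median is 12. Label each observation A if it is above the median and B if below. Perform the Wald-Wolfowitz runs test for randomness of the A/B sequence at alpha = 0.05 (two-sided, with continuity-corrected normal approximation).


Step 1: Compute median = 12; label A = above, B = below.
Labels in order: ABAABBBAAABB  (n_A = 6, n_B = 6)
Step 2: Count runs R = 6.
Step 3: Under H0 (random ordering), E[R] = 2*n_A*n_B/(n_A+n_B) + 1 = 2*6*6/12 + 1 = 7.0000.
        Var[R] = 2*n_A*n_B*(2*n_A*n_B - n_A - n_B) / ((n_A+n_B)^2 * (n_A+n_B-1)) = 4320/1584 = 2.7273.
        SD[R] = 1.6514.
Step 4: Continuity-corrected z = (R + 0.5 - E[R]) / SD[R] = (6 + 0.5 - 7.0000) / 1.6514 = -0.3028.
Step 5: Two-sided p-value via normal approximation = 2*(1 - Phi(|z|)) = 0.762069.
Step 6: alpha = 0.05. fail to reject H0.

R = 6, z = -0.3028, p = 0.762069, fail to reject H0.


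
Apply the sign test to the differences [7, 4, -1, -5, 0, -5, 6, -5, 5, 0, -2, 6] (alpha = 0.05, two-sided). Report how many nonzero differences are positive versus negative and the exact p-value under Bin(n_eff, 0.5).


Step 1: Discard zero differences. Original n = 12; n_eff = number of nonzero differences = 10.
Nonzero differences (with sign): +7, +4, -1, -5, -5, +6, -5, +5, -2, +6
Step 2: Count signs: positive = 5, negative = 5.
Step 3: Under H0: P(positive) = 0.5, so the number of positives S ~ Bin(10, 0.5).
Step 4: Two-sided exact p-value = sum of Bin(10,0.5) probabilities at or below the observed probability = 1.000000.
Step 5: alpha = 0.05. fail to reject H0.

n_eff = 10, pos = 5, neg = 5, p = 1.000000, fail to reject H0.


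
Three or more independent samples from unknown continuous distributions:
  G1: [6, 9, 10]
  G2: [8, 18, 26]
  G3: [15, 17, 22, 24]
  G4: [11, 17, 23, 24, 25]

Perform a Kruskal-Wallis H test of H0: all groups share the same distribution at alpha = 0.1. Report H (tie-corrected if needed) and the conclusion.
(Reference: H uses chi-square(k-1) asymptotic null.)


Step 1: Combine all N = 15 observations and assign midranks.
sorted (value, group, rank): (6,G1,1), (8,G2,2), (9,G1,3), (10,G1,4), (11,G4,5), (15,G3,6), (17,G3,7.5), (17,G4,7.5), (18,G2,9), (22,G3,10), (23,G4,11), (24,G3,12.5), (24,G4,12.5), (25,G4,14), (26,G2,15)
Step 2: Sum ranks within each group.
R_1 = 8 (n_1 = 3)
R_2 = 26 (n_2 = 3)
R_3 = 36 (n_3 = 4)
R_4 = 50 (n_4 = 5)
Step 3: H = 12/(N(N+1)) * sum(R_i^2/n_i) - 3(N+1)
     = 12/(15*16) * (8^2/3 + 26^2/3 + 36^2/4 + 50^2/5) - 3*16
     = 0.050000 * 1070.67 - 48
     = 5.533333.
Step 4: Ties present; correction factor C = 1 - 12/(15^3 - 15) = 0.996429. Corrected H = 5.533333 / 0.996429 = 5.553166.
Step 5: Under H0, H ~ chi^2(3); p-value = 0.135493.
Step 6: alpha = 0.1. fail to reject H0.

H = 5.5532, df = 3, p = 0.135493, fail to reject H0.


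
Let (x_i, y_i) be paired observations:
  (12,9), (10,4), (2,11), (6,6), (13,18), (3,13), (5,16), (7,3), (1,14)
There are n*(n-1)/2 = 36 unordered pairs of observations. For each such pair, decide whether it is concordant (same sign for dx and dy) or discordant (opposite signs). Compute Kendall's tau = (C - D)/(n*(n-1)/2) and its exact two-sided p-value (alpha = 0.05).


Step 1: Enumerate the 36 unordered pairs (i,j) with i<j and classify each by sign(x_j-x_i) * sign(y_j-y_i).
  (1,2):dx=-2,dy=-5->C; (1,3):dx=-10,dy=+2->D; (1,4):dx=-6,dy=-3->C; (1,5):dx=+1,dy=+9->C
  (1,6):dx=-9,dy=+4->D; (1,7):dx=-7,dy=+7->D; (1,8):dx=-5,dy=-6->C; (1,9):dx=-11,dy=+5->D
  (2,3):dx=-8,dy=+7->D; (2,4):dx=-4,dy=+2->D; (2,5):dx=+3,dy=+14->C; (2,6):dx=-7,dy=+9->D
  (2,7):dx=-5,dy=+12->D; (2,8):dx=-3,dy=-1->C; (2,9):dx=-9,dy=+10->D; (3,4):dx=+4,dy=-5->D
  (3,5):dx=+11,dy=+7->C; (3,6):dx=+1,dy=+2->C; (3,7):dx=+3,dy=+5->C; (3,8):dx=+5,dy=-8->D
  (3,9):dx=-1,dy=+3->D; (4,5):dx=+7,dy=+12->C; (4,6):dx=-3,dy=+7->D; (4,7):dx=-1,dy=+10->D
  (4,8):dx=+1,dy=-3->D; (4,9):dx=-5,dy=+8->D; (5,6):dx=-10,dy=-5->C; (5,7):dx=-8,dy=-2->C
  (5,8):dx=-6,dy=-15->C; (5,9):dx=-12,dy=-4->C; (6,7):dx=+2,dy=+3->C; (6,8):dx=+4,dy=-10->D
  (6,9):dx=-2,dy=+1->D; (7,8):dx=+2,dy=-13->D; (7,9):dx=-4,dy=-2->C; (8,9):dx=-6,dy=+11->D
Step 2: C = 16, D = 20, total pairs = 36.
Step 3: tau = (C - D)/(n(n-1)/2) = (16 - 20)/36 = -0.111111.
Step 4: Exact two-sided p-value (enumerate n! = 362880 permutations of y under H0): p = 0.761414.
Step 5: alpha = 0.05. fail to reject H0.

tau_b = -0.1111 (C=16, D=20), p = 0.761414, fail to reject H0.


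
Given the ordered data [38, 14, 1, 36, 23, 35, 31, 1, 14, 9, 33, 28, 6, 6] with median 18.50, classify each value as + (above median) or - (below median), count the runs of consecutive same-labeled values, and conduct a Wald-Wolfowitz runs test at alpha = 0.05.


Step 1: Compute median = 18.50; label A = above, B = below.
Labels in order: ABBAAAABBBAABB  (n_A = 7, n_B = 7)
Step 2: Count runs R = 6.
Step 3: Under H0 (random ordering), E[R] = 2*n_A*n_B/(n_A+n_B) + 1 = 2*7*7/14 + 1 = 8.0000.
        Var[R] = 2*n_A*n_B*(2*n_A*n_B - n_A - n_B) / ((n_A+n_B)^2 * (n_A+n_B-1)) = 8232/2548 = 3.2308.
        SD[R] = 1.7974.
Step 4: Continuity-corrected z = (R + 0.5 - E[R]) / SD[R] = (6 + 0.5 - 8.0000) / 1.7974 = -0.8345.
Step 5: Two-sided p-value via normal approximation = 2*(1 - Phi(|z|)) = 0.403986.
Step 6: alpha = 0.05. fail to reject H0.

R = 6, z = -0.8345, p = 0.403986, fail to reject H0.


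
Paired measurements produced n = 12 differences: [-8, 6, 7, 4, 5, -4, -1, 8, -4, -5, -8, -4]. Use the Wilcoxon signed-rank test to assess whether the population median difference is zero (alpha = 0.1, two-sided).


Step 1: Drop any zero differences (none here) and take |d_i|.
|d| = [8, 6, 7, 4, 5, 4, 1, 8, 4, 5, 8, 4]
Step 2: Midrank |d_i| (ties get averaged ranks).
ranks: |8|->11, |6|->8, |7|->9, |4|->3.5, |5|->6.5, |4|->3.5, |1|->1, |8|->11, |4|->3.5, |5|->6.5, |8|->11, |4|->3.5
Step 3: Attach original signs; sum ranks with positive sign and with negative sign.
W+ = 8 + 9 + 3.5 + 6.5 + 11 = 38
W- = 11 + 3.5 + 1 + 3.5 + 6.5 + 11 + 3.5 = 40
(Check: W+ + W- = 78 should equal n(n+1)/2 = 78.)
Step 4: Test statistic W = min(W+, W-) = 38.
Step 5: Ties in |d|, so use the tie-corrected normal approximation.
        E[W] = n(n+1)/4 = 12*13/4 = 39.
        Tie groups: |d|=4 (t=4), |d|=5 (t=2), |d|=8 (t=3); sum(t^3 - t) = 90.
        Var[W] = n(n+1)(2n+1)/24 - sum(t^3-t)/48 = 3900/24 - 90/48 = 160.625.
        z = (W - E[W]) / sqrt(Var[W]) = (38 - 39) / 12.6738 = -0.0789.
        Two-sided p = 2*Phi(z) = 0.937110.
Step 6: alpha = 0.1. fail to reject H0.

W+ = 38, W- = 40, W = min = 38, p = 0.937110, fail to reject H0.


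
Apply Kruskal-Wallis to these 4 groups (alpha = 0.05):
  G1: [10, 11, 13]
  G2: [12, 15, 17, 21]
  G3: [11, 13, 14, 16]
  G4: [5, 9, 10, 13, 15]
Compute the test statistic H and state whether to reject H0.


Step 1: Combine all N = 16 observations and assign midranks.
sorted (value, group, rank): (5,G4,1), (9,G4,2), (10,G1,3.5), (10,G4,3.5), (11,G1,5.5), (11,G3,5.5), (12,G2,7), (13,G1,9), (13,G3,9), (13,G4,9), (14,G3,11), (15,G2,12.5), (15,G4,12.5), (16,G3,14), (17,G2,15), (21,G2,16)
Step 2: Sum ranks within each group.
R_1 = 18 (n_1 = 3)
R_2 = 50.5 (n_2 = 4)
R_3 = 39.5 (n_3 = 4)
R_4 = 28 (n_4 = 5)
Step 3: H = 12/(N(N+1)) * sum(R_i^2/n_i) - 3(N+1)
     = 12/(16*17) * (18^2/3 + 50.5^2/4 + 39.5^2/4 + 28^2/5) - 3*17
     = 0.044118 * 1292.42 - 51
     = 6.018750.
Step 4: Ties present; correction factor C = 1 - 42/(16^3 - 16) = 0.989706. Corrected H = 6.018750 / 0.989706 = 6.081352.
Step 5: Under H0, H ~ chi^2(3); p-value = 0.107719.
Step 6: alpha = 0.05. fail to reject H0.

H = 6.0814, df = 3, p = 0.107719, fail to reject H0.


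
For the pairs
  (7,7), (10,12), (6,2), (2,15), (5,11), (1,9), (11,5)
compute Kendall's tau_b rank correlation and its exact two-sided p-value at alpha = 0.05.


Step 1: Enumerate the 21 unordered pairs (i,j) with i<j and classify each by sign(x_j-x_i) * sign(y_j-y_i).
  (1,2):dx=+3,dy=+5->C; (1,3):dx=-1,dy=-5->C; (1,4):dx=-5,dy=+8->D; (1,5):dx=-2,dy=+4->D
  (1,6):dx=-6,dy=+2->D; (1,7):dx=+4,dy=-2->D; (2,3):dx=-4,dy=-10->C; (2,4):dx=-8,dy=+3->D
  (2,5):dx=-5,dy=-1->C; (2,6):dx=-9,dy=-3->C; (2,7):dx=+1,dy=-7->D; (3,4):dx=-4,dy=+13->D
  (3,5):dx=-1,dy=+9->D; (3,6):dx=-5,dy=+7->D; (3,7):dx=+5,dy=+3->C; (4,5):dx=+3,dy=-4->D
  (4,6):dx=-1,dy=-6->C; (4,7):dx=+9,dy=-10->D; (5,6):dx=-4,dy=-2->C; (5,7):dx=+6,dy=-6->D
  (6,7):dx=+10,dy=-4->D
Step 2: C = 8, D = 13, total pairs = 21.
Step 3: tau = (C - D)/(n(n-1)/2) = (8 - 13)/21 = -0.238095.
Step 4: Exact two-sided p-value (enumerate n! = 5040 permutations of y under H0): p = 0.561905.
Step 5: alpha = 0.05. fail to reject H0.

tau_b = -0.2381 (C=8, D=13), p = 0.561905, fail to reject H0.


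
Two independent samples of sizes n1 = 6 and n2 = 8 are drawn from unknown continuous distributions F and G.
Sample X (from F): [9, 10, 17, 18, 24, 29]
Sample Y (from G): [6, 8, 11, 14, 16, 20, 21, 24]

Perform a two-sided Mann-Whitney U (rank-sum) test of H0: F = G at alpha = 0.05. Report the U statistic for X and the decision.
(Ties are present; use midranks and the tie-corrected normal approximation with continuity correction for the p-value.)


Step 1: Combine and sort all 14 observations; assign midranks.
sorted (value, group): (6,Y), (8,Y), (9,X), (10,X), (11,Y), (14,Y), (16,Y), (17,X), (18,X), (20,Y), (21,Y), (24,X), (24,Y), (29,X)
ranks: 6->1, 8->2, 9->3, 10->4, 11->5, 14->6, 16->7, 17->8, 18->9, 20->10, 21->11, 24->12.5, 24->12.5, 29->14
Step 2: Rank sum for X: R1 = 3 + 4 + 8 + 9 + 12.5 + 14 = 50.5.
Step 3: U_X = R1 - n1(n1+1)/2 = 50.5 - 6*7/2 = 50.5 - 21 = 29.5.
       U_Y = n1*n2 - U_X = 48 - 29.5 = 18.5.
Step 4: Ties are present, so use the tie-corrected normal approximation (with continuity correction) for the p-value.
Step 5: p-value = 0.518145; compare to alpha = 0.05. fail to reject H0.

U_X = 29.5, p = 0.518145, fail to reject H0 at alpha = 0.05.


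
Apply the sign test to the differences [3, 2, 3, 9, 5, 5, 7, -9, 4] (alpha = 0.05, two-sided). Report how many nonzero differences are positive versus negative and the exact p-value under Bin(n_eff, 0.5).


Step 1: Discard zero differences. Original n = 9; n_eff = number of nonzero differences = 9.
Nonzero differences (with sign): +3, +2, +3, +9, +5, +5, +7, -9, +4
Step 2: Count signs: positive = 8, negative = 1.
Step 3: Under H0: P(positive) = 0.5, so the number of positives S ~ Bin(9, 0.5).
Step 4: Two-sided exact p-value = sum of Bin(9,0.5) probabilities at or below the observed probability = 0.039062.
Step 5: alpha = 0.05. reject H0.

n_eff = 9, pos = 8, neg = 1, p = 0.039062, reject H0.


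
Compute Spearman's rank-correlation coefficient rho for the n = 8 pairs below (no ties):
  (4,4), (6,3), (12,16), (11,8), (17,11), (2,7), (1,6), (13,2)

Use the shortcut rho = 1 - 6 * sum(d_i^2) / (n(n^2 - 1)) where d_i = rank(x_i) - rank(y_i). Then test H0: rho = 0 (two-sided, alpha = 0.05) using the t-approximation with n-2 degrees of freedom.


Step 1: Rank x and y separately (midranks; no ties here).
rank(x): 4->3, 6->4, 12->6, 11->5, 17->8, 2->2, 1->1, 13->7
rank(y): 4->3, 3->2, 16->8, 8->6, 11->7, 7->5, 6->4, 2->1
Step 2: d_i = R_x(i) - R_y(i); compute d_i^2.
  (3-3)^2=0, (4-2)^2=4, (6-8)^2=4, (5-6)^2=1, (8-7)^2=1, (2-5)^2=9, (1-4)^2=9, (7-1)^2=36
sum(d^2) = 64.
Step 3: rho = 1 - 6*64 / (8*(8^2 - 1)) = 1 - 384/504 = 0.238095.
Step 4: Under H0, t = rho * sqrt((n-2)/(1-rho^2)) = 0.6005 ~ t(6).
Step 5: Two-sided p-value from the t-distribution with 6 df = 0.570156.
Step 6: alpha = 0.05. fail to reject H0.

rho = 0.2381, p = 0.570156, fail to reject H0 at alpha = 0.05.


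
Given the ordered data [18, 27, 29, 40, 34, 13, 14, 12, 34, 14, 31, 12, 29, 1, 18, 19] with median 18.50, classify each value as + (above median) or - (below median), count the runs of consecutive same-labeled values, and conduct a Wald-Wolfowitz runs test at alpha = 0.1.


Step 1: Compute median = 18.50; label A = above, B = below.
Labels in order: BAAAABBBABABABBA  (n_A = 8, n_B = 8)
Step 2: Count runs R = 10.
Step 3: Under H0 (random ordering), E[R] = 2*n_A*n_B/(n_A+n_B) + 1 = 2*8*8/16 + 1 = 9.0000.
        Var[R] = 2*n_A*n_B*(2*n_A*n_B - n_A - n_B) / ((n_A+n_B)^2 * (n_A+n_B-1)) = 14336/3840 = 3.7333.
        SD[R] = 1.9322.
Step 4: Continuity-corrected z = (R - 0.5 - E[R]) / SD[R] = (10 - 0.5 - 9.0000) / 1.9322 = 0.2588.
Step 5: Two-sided p-value via normal approximation = 2*(1 - Phi(|z|)) = 0.795809.
Step 6: alpha = 0.1. fail to reject H0.

R = 10, z = 0.2588, p = 0.795809, fail to reject H0.


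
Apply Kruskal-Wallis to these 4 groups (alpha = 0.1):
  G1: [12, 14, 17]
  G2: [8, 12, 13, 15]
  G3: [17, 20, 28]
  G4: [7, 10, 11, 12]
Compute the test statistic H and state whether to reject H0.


Step 1: Combine all N = 14 observations and assign midranks.
sorted (value, group, rank): (7,G4,1), (8,G2,2), (10,G4,3), (11,G4,4), (12,G1,6), (12,G2,6), (12,G4,6), (13,G2,8), (14,G1,9), (15,G2,10), (17,G1,11.5), (17,G3,11.5), (20,G3,13), (28,G3,14)
Step 2: Sum ranks within each group.
R_1 = 26.5 (n_1 = 3)
R_2 = 26 (n_2 = 4)
R_3 = 38.5 (n_3 = 3)
R_4 = 14 (n_4 = 4)
Step 3: H = 12/(N(N+1)) * sum(R_i^2/n_i) - 3(N+1)
     = 12/(14*15) * (26.5^2/3 + 26^2/4 + 38.5^2/3 + 14^2/4) - 3*15
     = 0.057143 * 946.167 - 45
     = 9.066667.
Step 4: Ties present; correction factor C = 1 - 30/(14^3 - 14) = 0.989011. Corrected H = 9.066667 / 0.989011 = 9.167407.
Step 5: Under H0, H ~ chi^2(3); p-value = 0.027146.
Step 6: alpha = 0.1. reject H0.

H = 9.1674, df = 3, p = 0.027146, reject H0.


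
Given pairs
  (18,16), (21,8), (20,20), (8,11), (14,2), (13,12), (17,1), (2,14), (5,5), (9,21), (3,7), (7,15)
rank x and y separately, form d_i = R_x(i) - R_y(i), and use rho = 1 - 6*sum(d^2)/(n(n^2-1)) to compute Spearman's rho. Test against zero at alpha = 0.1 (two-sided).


Step 1: Rank x and y separately (midranks; no ties here).
rank(x): 18->10, 21->12, 20->11, 8->5, 14->8, 13->7, 17->9, 2->1, 5->3, 9->6, 3->2, 7->4
rank(y): 16->10, 8->5, 20->11, 11->6, 2->2, 12->7, 1->1, 14->8, 5->3, 21->12, 7->4, 15->9
Step 2: d_i = R_x(i) - R_y(i); compute d_i^2.
  (10-10)^2=0, (12-5)^2=49, (11-11)^2=0, (5-6)^2=1, (8-2)^2=36, (7-7)^2=0, (9-1)^2=64, (1-8)^2=49, (3-3)^2=0, (6-12)^2=36, (2-4)^2=4, (4-9)^2=25
sum(d^2) = 264.
Step 3: rho = 1 - 6*264 / (12*(12^2 - 1)) = 1 - 1584/1716 = 0.076923.
Step 4: Under H0, t = rho * sqrt((n-2)/(1-rho^2)) = 0.2440 ~ t(10).
Step 5: Two-sided p-value from the t-distribution with 10 df = 0.812183.
Step 6: alpha = 0.1. fail to reject H0.

rho = 0.0769, p = 0.812183, fail to reject H0 at alpha = 0.1.


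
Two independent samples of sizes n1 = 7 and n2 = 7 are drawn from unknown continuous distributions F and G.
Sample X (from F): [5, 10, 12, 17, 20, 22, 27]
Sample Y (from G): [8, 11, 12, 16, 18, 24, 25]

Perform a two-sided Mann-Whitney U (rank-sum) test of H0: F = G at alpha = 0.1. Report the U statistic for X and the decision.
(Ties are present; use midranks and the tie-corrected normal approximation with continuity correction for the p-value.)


Step 1: Combine and sort all 14 observations; assign midranks.
sorted (value, group): (5,X), (8,Y), (10,X), (11,Y), (12,X), (12,Y), (16,Y), (17,X), (18,Y), (20,X), (22,X), (24,Y), (25,Y), (27,X)
ranks: 5->1, 8->2, 10->3, 11->4, 12->5.5, 12->5.5, 16->7, 17->8, 18->9, 20->10, 22->11, 24->12, 25->13, 27->14
Step 2: Rank sum for X: R1 = 1 + 3 + 5.5 + 8 + 10 + 11 + 14 = 52.5.
Step 3: U_X = R1 - n1(n1+1)/2 = 52.5 - 7*8/2 = 52.5 - 28 = 24.5.
       U_Y = n1*n2 - U_X = 49 - 24.5 = 24.5.
Step 4: Ties are present, so use the tie-corrected normal approximation (with continuity correction) for the p-value.
Step 5: p-value = 1.000000; compare to alpha = 0.1. fail to reject H0.

U_X = 24.5, p = 1.000000, fail to reject H0 at alpha = 0.1.


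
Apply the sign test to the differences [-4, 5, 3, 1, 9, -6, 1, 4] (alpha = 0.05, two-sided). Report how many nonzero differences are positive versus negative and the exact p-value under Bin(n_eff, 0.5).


Step 1: Discard zero differences. Original n = 8; n_eff = number of nonzero differences = 8.
Nonzero differences (with sign): -4, +5, +3, +1, +9, -6, +1, +4
Step 2: Count signs: positive = 6, negative = 2.
Step 3: Under H0: P(positive) = 0.5, so the number of positives S ~ Bin(8, 0.5).
Step 4: Two-sided exact p-value = sum of Bin(8,0.5) probabilities at or below the observed probability = 0.289062.
Step 5: alpha = 0.05. fail to reject H0.

n_eff = 8, pos = 6, neg = 2, p = 0.289062, fail to reject H0.


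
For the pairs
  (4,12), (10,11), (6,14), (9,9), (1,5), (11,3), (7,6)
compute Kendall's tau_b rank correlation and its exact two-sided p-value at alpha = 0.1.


Step 1: Enumerate the 21 unordered pairs (i,j) with i<j and classify each by sign(x_j-x_i) * sign(y_j-y_i).
  (1,2):dx=+6,dy=-1->D; (1,3):dx=+2,dy=+2->C; (1,4):dx=+5,dy=-3->D; (1,5):dx=-3,dy=-7->C
  (1,6):dx=+7,dy=-9->D; (1,7):dx=+3,dy=-6->D; (2,3):dx=-4,dy=+3->D; (2,4):dx=-1,dy=-2->C
  (2,5):dx=-9,dy=-6->C; (2,6):dx=+1,dy=-8->D; (2,7):dx=-3,dy=-5->C; (3,4):dx=+3,dy=-5->D
  (3,5):dx=-5,dy=-9->C; (3,6):dx=+5,dy=-11->D; (3,7):dx=+1,dy=-8->D; (4,5):dx=-8,dy=-4->C
  (4,6):dx=+2,dy=-6->D; (4,7):dx=-2,dy=-3->C; (5,6):dx=+10,dy=-2->D; (5,7):dx=+6,dy=+1->C
  (6,7):dx=-4,dy=+3->D
Step 2: C = 9, D = 12, total pairs = 21.
Step 3: tau = (C - D)/(n(n-1)/2) = (9 - 12)/21 = -0.142857.
Step 4: Exact two-sided p-value (enumerate n! = 5040 permutations of y under H0): p = 0.772619.
Step 5: alpha = 0.1. fail to reject H0.

tau_b = -0.1429 (C=9, D=12), p = 0.772619, fail to reject H0.


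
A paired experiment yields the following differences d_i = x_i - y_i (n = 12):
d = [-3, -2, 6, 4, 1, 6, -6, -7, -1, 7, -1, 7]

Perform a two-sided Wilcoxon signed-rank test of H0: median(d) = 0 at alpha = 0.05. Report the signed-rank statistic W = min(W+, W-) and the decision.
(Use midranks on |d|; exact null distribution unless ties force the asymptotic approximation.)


Step 1: Drop any zero differences (none here) and take |d_i|.
|d| = [3, 2, 6, 4, 1, 6, 6, 7, 1, 7, 1, 7]
Step 2: Midrank |d_i| (ties get averaged ranks).
ranks: |3|->5, |2|->4, |6|->8, |4|->6, |1|->2, |6|->8, |6|->8, |7|->11, |1|->2, |7|->11, |1|->2, |7|->11
Step 3: Attach original signs; sum ranks with positive sign and with negative sign.
W+ = 8 + 6 + 2 + 8 + 11 + 11 = 46
W- = 5 + 4 + 8 + 11 + 2 + 2 = 32
(Check: W+ + W- = 78 should equal n(n+1)/2 = 78.)
Step 4: Test statistic W = min(W+, W-) = 32.
Step 5: Ties in |d|, so use the tie-corrected normal approximation.
        E[W] = n(n+1)/4 = 12*13/4 = 39.
        Tie groups: |d|=1 (t=3), |d|=6 (t=3), |d|=7 (t=3); sum(t^3 - t) = 72.
        Var[W] = n(n+1)(2n+1)/24 - sum(t^3-t)/48 = 3900/24 - 72/48 = 161.
        z = (W - E[W]) / sqrt(Var[W]) = (32 - 39) / 12.6886 = -0.5517.
        Two-sided p = 2*Phi(z) = 0.581169.
Step 6: alpha = 0.05. fail to reject H0.

W+ = 46, W- = 32, W = min = 32, p = 0.581169, fail to reject H0.


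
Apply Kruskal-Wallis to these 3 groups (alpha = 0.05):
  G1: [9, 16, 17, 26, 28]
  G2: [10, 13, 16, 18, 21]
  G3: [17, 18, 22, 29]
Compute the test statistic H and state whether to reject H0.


Step 1: Combine all N = 14 observations and assign midranks.
sorted (value, group, rank): (9,G1,1), (10,G2,2), (13,G2,3), (16,G1,4.5), (16,G2,4.5), (17,G1,6.5), (17,G3,6.5), (18,G2,8.5), (18,G3,8.5), (21,G2,10), (22,G3,11), (26,G1,12), (28,G1,13), (29,G3,14)
Step 2: Sum ranks within each group.
R_1 = 37 (n_1 = 5)
R_2 = 28 (n_2 = 5)
R_3 = 40 (n_3 = 4)
Step 3: H = 12/(N(N+1)) * sum(R_i^2/n_i) - 3(N+1)
     = 12/(14*15) * (37^2/5 + 28^2/5 + 40^2/4) - 3*15
     = 0.057143 * 830.6 - 45
     = 2.462857.
Step 4: Ties present; correction factor C = 1 - 18/(14^3 - 14) = 0.993407. Corrected H = 2.462857 / 0.993407 = 2.479204.
Step 5: Under H0, H ~ chi^2(2); p-value = 0.289499.
Step 6: alpha = 0.05. fail to reject H0.

H = 2.4792, df = 2, p = 0.289499, fail to reject H0.


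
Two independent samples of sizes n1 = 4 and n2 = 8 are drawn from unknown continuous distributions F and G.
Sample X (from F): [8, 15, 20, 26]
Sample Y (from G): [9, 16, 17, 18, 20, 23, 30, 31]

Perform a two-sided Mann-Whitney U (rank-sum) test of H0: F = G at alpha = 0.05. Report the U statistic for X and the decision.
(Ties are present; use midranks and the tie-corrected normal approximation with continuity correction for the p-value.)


Step 1: Combine and sort all 12 observations; assign midranks.
sorted (value, group): (8,X), (9,Y), (15,X), (16,Y), (17,Y), (18,Y), (20,X), (20,Y), (23,Y), (26,X), (30,Y), (31,Y)
ranks: 8->1, 9->2, 15->3, 16->4, 17->5, 18->6, 20->7.5, 20->7.5, 23->9, 26->10, 30->11, 31->12
Step 2: Rank sum for X: R1 = 1 + 3 + 7.5 + 10 = 21.5.
Step 3: U_X = R1 - n1(n1+1)/2 = 21.5 - 4*5/2 = 21.5 - 10 = 11.5.
       U_Y = n1*n2 - U_X = 32 - 11.5 = 20.5.
Step 4: Ties are present, so use the tie-corrected normal approximation (with continuity correction) for the p-value.
Step 5: p-value = 0.496152; compare to alpha = 0.05. fail to reject H0.

U_X = 11.5, p = 0.496152, fail to reject H0 at alpha = 0.05.


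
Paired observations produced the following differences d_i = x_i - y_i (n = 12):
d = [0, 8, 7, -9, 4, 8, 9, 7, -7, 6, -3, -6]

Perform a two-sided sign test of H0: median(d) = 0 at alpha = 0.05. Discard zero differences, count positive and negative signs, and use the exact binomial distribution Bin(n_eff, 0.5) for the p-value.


Step 1: Discard zero differences. Original n = 12; n_eff = number of nonzero differences = 11.
Nonzero differences (with sign): +8, +7, -9, +4, +8, +9, +7, -7, +6, -3, -6
Step 2: Count signs: positive = 7, negative = 4.
Step 3: Under H0: P(positive) = 0.5, so the number of positives S ~ Bin(11, 0.5).
Step 4: Two-sided exact p-value = sum of Bin(11,0.5) probabilities at or below the observed probability = 0.548828.
Step 5: alpha = 0.05. fail to reject H0.

n_eff = 11, pos = 7, neg = 4, p = 0.548828, fail to reject H0.


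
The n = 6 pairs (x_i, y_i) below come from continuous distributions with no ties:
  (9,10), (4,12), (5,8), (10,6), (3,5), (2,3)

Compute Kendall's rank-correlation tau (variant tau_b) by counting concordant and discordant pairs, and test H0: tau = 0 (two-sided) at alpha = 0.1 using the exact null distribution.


Step 1: Enumerate the 15 unordered pairs (i,j) with i<j and classify each by sign(x_j-x_i) * sign(y_j-y_i).
  (1,2):dx=-5,dy=+2->D; (1,3):dx=-4,dy=-2->C; (1,4):dx=+1,dy=-4->D; (1,5):dx=-6,dy=-5->C
  (1,6):dx=-7,dy=-7->C; (2,3):dx=+1,dy=-4->D; (2,4):dx=+6,dy=-6->D; (2,5):dx=-1,dy=-7->C
  (2,6):dx=-2,dy=-9->C; (3,4):dx=+5,dy=-2->D; (3,5):dx=-2,dy=-3->C; (3,6):dx=-3,dy=-5->C
  (4,5):dx=-7,dy=-1->C; (4,6):dx=-8,dy=-3->C; (5,6):dx=-1,dy=-2->C
Step 2: C = 10, D = 5, total pairs = 15.
Step 3: tau = (C - D)/(n(n-1)/2) = (10 - 5)/15 = 0.333333.
Step 4: Exact two-sided p-value (enumerate n! = 720 permutations of y under H0): p = 0.469444.
Step 5: alpha = 0.1. fail to reject H0.

tau_b = 0.3333 (C=10, D=5), p = 0.469444, fail to reject H0.


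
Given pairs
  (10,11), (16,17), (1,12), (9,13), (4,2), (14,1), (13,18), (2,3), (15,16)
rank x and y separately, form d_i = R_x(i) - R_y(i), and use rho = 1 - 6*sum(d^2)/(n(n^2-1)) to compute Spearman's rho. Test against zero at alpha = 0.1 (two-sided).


Step 1: Rank x and y separately (midranks; no ties here).
rank(x): 10->5, 16->9, 1->1, 9->4, 4->3, 14->7, 13->6, 2->2, 15->8
rank(y): 11->4, 17->8, 12->5, 13->6, 2->2, 1->1, 18->9, 3->3, 16->7
Step 2: d_i = R_x(i) - R_y(i); compute d_i^2.
  (5-4)^2=1, (9-8)^2=1, (1-5)^2=16, (4-6)^2=4, (3-2)^2=1, (7-1)^2=36, (6-9)^2=9, (2-3)^2=1, (8-7)^2=1
sum(d^2) = 70.
Step 3: rho = 1 - 6*70 / (9*(9^2 - 1)) = 1 - 420/720 = 0.416667.
Step 4: Under H0, t = rho * sqrt((n-2)/(1-rho^2)) = 1.2127 ~ t(7).
Step 5: Two-sided p-value from the t-distribution with 7 df = 0.264586.
Step 6: alpha = 0.1. fail to reject H0.

rho = 0.4167, p = 0.264586, fail to reject H0 at alpha = 0.1.


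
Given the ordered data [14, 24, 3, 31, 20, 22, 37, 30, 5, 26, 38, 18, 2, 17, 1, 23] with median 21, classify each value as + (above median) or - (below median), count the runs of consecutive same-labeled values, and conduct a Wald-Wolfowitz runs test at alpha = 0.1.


Step 1: Compute median = 21; label A = above, B = below.
Labels in order: BABABAAABAABBBBA  (n_A = 8, n_B = 8)
Step 2: Count runs R = 10.
Step 3: Under H0 (random ordering), E[R] = 2*n_A*n_B/(n_A+n_B) + 1 = 2*8*8/16 + 1 = 9.0000.
        Var[R] = 2*n_A*n_B*(2*n_A*n_B - n_A - n_B) / ((n_A+n_B)^2 * (n_A+n_B-1)) = 14336/3840 = 3.7333.
        SD[R] = 1.9322.
Step 4: Continuity-corrected z = (R - 0.5 - E[R]) / SD[R] = (10 - 0.5 - 9.0000) / 1.9322 = 0.2588.
Step 5: Two-sided p-value via normal approximation = 2*(1 - Phi(|z|)) = 0.795809.
Step 6: alpha = 0.1. fail to reject H0.

R = 10, z = 0.2588, p = 0.795809, fail to reject H0.


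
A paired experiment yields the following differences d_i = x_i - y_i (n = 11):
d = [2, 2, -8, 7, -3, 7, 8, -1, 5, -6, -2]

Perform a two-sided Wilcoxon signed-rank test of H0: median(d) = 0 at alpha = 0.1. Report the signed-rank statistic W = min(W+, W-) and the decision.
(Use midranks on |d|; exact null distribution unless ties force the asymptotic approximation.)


Step 1: Drop any zero differences (none here) and take |d_i|.
|d| = [2, 2, 8, 7, 3, 7, 8, 1, 5, 6, 2]
Step 2: Midrank |d_i| (ties get averaged ranks).
ranks: |2|->3, |2|->3, |8|->10.5, |7|->8.5, |3|->5, |7|->8.5, |8|->10.5, |1|->1, |5|->6, |6|->7, |2|->3
Step 3: Attach original signs; sum ranks with positive sign and with negative sign.
W+ = 3 + 3 + 8.5 + 8.5 + 10.5 + 6 = 39.5
W- = 10.5 + 5 + 1 + 7 + 3 = 26.5
(Check: W+ + W- = 66 should equal n(n+1)/2 = 66.)
Step 4: Test statistic W = min(W+, W-) = 26.5.
Step 5: Ties in |d|, so use the tie-corrected normal approximation.
        E[W] = n(n+1)/4 = 11*12/4 = 33.
        Tie groups: |d|=2 (t=3), |d|=7 (t=2), |d|=8 (t=2); sum(t^3 - t) = 36.
        Var[W] = n(n+1)(2n+1)/24 - sum(t^3-t)/48 = 3036/24 - 36/48 = 125.75.
        z = (W - E[W]) / sqrt(Var[W]) = (26.5 - 33) / 11.2138 = -0.5796.
        Two-sided p = 2*Phi(z) = 0.562157.
Step 6: alpha = 0.1. fail to reject H0.

W+ = 39.5, W- = 26.5, W = min = 26.5, p = 0.562157, fail to reject H0.


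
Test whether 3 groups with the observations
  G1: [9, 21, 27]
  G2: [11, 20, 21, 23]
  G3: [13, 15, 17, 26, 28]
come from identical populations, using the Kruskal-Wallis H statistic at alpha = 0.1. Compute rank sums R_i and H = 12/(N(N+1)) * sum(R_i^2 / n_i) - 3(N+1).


Step 1: Combine all N = 12 observations and assign midranks.
sorted (value, group, rank): (9,G1,1), (11,G2,2), (13,G3,3), (15,G3,4), (17,G3,5), (20,G2,6), (21,G1,7.5), (21,G2,7.5), (23,G2,9), (26,G3,10), (27,G1,11), (28,G3,12)
Step 2: Sum ranks within each group.
R_1 = 19.5 (n_1 = 3)
R_2 = 24.5 (n_2 = 4)
R_3 = 34 (n_3 = 5)
Step 3: H = 12/(N(N+1)) * sum(R_i^2/n_i) - 3(N+1)
     = 12/(12*13) * (19.5^2/3 + 24.5^2/4 + 34^2/5) - 3*13
     = 0.076923 * 508.012 - 39
     = 0.077885.
Step 4: Ties present; correction factor C = 1 - 6/(12^3 - 12) = 0.996503. Corrected H = 0.077885 / 0.996503 = 0.078158.
Step 5: Under H0, H ~ chi^2(2); p-value = 0.961675.
Step 6: alpha = 0.1. fail to reject H0.

H = 0.0782, df = 2, p = 0.961675, fail to reject H0.


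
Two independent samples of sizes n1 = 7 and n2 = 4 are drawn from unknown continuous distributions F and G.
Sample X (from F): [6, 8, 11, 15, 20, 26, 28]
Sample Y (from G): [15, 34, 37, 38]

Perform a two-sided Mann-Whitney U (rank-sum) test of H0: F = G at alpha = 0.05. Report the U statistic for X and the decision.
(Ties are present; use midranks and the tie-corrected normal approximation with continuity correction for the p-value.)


Step 1: Combine and sort all 11 observations; assign midranks.
sorted (value, group): (6,X), (8,X), (11,X), (15,X), (15,Y), (20,X), (26,X), (28,X), (34,Y), (37,Y), (38,Y)
ranks: 6->1, 8->2, 11->3, 15->4.5, 15->4.5, 20->6, 26->7, 28->8, 34->9, 37->10, 38->11
Step 2: Rank sum for X: R1 = 1 + 2 + 3 + 4.5 + 6 + 7 + 8 = 31.5.
Step 3: U_X = R1 - n1(n1+1)/2 = 31.5 - 7*8/2 = 31.5 - 28 = 3.5.
       U_Y = n1*n2 - U_X = 28 - 3.5 = 24.5.
Step 4: Ties are present, so use the tie-corrected normal approximation (with continuity correction) for the p-value.
Step 5: p-value = 0.058207; compare to alpha = 0.05. fail to reject H0.

U_X = 3.5, p = 0.058207, fail to reject H0 at alpha = 0.05.


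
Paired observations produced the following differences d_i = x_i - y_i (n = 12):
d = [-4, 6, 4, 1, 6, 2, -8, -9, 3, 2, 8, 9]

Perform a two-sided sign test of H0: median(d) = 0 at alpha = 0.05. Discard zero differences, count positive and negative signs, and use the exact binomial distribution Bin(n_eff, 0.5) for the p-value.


Step 1: Discard zero differences. Original n = 12; n_eff = number of nonzero differences = 12.
Nonzero differences (with sign): -4, +6, +4, +1, +6, +2, -8, -9, +3, +2, +8, +9
Step 2: Count signs: positive = 9, negative = 3.
Step 3: Under H0: P(positive) = 0.5, so the number of positives S ~ Bin(12, 0.5).
Step 4: Two-sided exact p-value = sum of Bin(12,0.5) probabilities at or below the observed probability = 0.145996.
Step 5: alpha = 0.05. fail to reject H0.

n_eff = 12, pos = 9, neg = 3, p = 0.145996, fail to reject H0.


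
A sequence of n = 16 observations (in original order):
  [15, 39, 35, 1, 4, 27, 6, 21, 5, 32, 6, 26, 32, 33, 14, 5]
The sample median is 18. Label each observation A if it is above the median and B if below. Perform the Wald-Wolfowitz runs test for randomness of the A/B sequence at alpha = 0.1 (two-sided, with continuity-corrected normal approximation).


Step 1: Compute median = 18; label A = above, B = below.
Labels in order: BAABBABABABAAABB  (n_A = 8, n_B = 8)
Step 2: Count runs R = 11.
Step 3: Under H0 (random ordering), E[R] = 2*n_A*n_B/(n_A+n_B) + 1 = 2*8*8/16 + 1 = 9.0000.
        Var[R] = 2*n_A*n_B*(2*n_A*n_B - n_A - n_B) / ((n_A+n_B)^2 * (n_A+n_B-1)) = 14336/3840 = 3.7333.
        SD[R] = 1.9322.
Step 4: Continuity-corrected z = (R - 0.5 - E[R]) / SD[R] = (11 - 0.5 - 9.0000) / 1.9322 = 0.7763.
Step 5: Two-sided p-value via normal approximation = 2*(1 - Phi(|z|)) = 0.437558.
Step 6: alpha = 0.1. fail to reject H0.

R = 11, z = 0.7763, p = 0.437558, fail to reject H0.
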